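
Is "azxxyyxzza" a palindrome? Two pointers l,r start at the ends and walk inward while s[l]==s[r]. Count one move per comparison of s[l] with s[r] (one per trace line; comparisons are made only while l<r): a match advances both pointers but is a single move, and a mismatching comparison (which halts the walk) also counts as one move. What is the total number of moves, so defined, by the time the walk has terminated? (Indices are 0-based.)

3 moves

[0,9] 'a'=='a' → l++,r--
[1,8] 'z'=='z' → l++,r--
[2,7] 'x'!='z' → stop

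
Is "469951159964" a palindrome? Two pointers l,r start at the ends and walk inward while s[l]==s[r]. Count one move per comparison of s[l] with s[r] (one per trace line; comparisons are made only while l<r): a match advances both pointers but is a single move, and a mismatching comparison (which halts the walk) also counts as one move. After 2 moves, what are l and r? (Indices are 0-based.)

l=2, r=9

l=0 r=11: '4'=='4', l++,r--
l=1 r=10: '6'=='6', l++,r--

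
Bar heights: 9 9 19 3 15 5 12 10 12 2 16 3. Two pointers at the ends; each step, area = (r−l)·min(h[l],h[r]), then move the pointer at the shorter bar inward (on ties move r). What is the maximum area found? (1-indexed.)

max area = 128

[1,12] min(9,3)*11=33 best=33 * → r--
[1,11] min(9,16)*10=90 best=90 * → l++
[2,11] min(9,16)*9=81 best=90 → l++
[3,11] min(19,16)*8=128 best=128 * → r--
[3,10] min(19,2)*7=14 best=128 → r--
[3,9] min(19,12)*6=72 best=128 → r--
[3,8] min(19,10)*5=50 best=128 → r--
[3,7] min(19,12)*4=48 best=128 → r--
[3,6] min(19,5)*3=15 best=128 → r--
[3,5] min(19,15)*2=30 best=128 → r--
[3,4] min(19,3)*1=3 best=128 → r--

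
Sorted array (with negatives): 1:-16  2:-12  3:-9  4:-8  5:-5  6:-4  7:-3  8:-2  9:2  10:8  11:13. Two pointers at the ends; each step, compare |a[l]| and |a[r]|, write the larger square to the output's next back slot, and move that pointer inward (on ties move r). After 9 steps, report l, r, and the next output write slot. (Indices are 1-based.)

[1,11] |-16|>|13| out[11]=256 → l++
[2,11] |-12|<=|13| out[10]=169 → r--
[2,10] |-12|>|8| out[9]=144 → l++
[3,10] |-9|>|8| out[8]=81 → l++
[4,10] |-8|<=|8| out[7]=64 → r--
[4,9] |-8|>|2| out[6]=64 → l++
[5,9] |-5|>|2| out[5]=25 → l++
[6,9] |-4|>|2| out[4]=16 → l++
[7,9] |-3|>|2| out[3]=9 → l++

l=8, r=9, next write slot=2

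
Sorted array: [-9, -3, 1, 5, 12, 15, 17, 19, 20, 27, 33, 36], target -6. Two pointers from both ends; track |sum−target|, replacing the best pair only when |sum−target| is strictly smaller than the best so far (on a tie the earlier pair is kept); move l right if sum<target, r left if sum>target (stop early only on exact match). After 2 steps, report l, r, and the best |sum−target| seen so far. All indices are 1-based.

l=1 r=12: -9+36=27 d=33 *, r--
l=1 r=11: -9+33=24 d=30 *, r--

l=1, r=10, best |Δ|=30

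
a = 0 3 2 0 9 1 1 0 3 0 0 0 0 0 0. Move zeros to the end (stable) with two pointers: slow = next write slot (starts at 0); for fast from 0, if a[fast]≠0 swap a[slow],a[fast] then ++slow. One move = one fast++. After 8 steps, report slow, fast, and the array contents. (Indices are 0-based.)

(s=0,f=0) a[fast]=0 → fast++
(s=0,f=1) a[fast]=3≠0 swap→a[0]=3 → slow++,fast++
(s=1,f=2) a[fast]=2≠0 swap→a[1]=2 → slow++,fast++
(s=2,f=3) a[fast]=0 → fast++
(s=2,f=4) a[fast]=9≠0 swap→a[2]=9 → slow++,fast++
(s=3,f=5) a[fast]=1≠0 swap→a[3]=1 → slow++,fast++
(s=4,f=6) a[fast]=1≠0 swap→a[4]=1 → slow++,fast++
(s=5,f=7) a[fast]=0 → fast++

slow=5, fast=8, a=[3, 2, 9, 1, 1, 0, 0, 0, 3, 0, 0, 0, 0, 0, 0]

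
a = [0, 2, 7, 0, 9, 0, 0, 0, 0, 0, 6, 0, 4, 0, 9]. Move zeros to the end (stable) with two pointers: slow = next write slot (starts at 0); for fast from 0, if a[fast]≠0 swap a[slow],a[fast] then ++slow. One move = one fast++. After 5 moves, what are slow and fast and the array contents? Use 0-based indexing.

slow=3, fast=5, a=[2, 7, 9, 0, 0, 0, 0, 0, 0, 0, 6, 0, 4, 0, 9]

(s=0,f=0) a[fast]=0 → fast++
(s=0,f=1) a[fast]=2≠0 swap→a[0]=2 → slow++,fast++
(s=1,f=2) a[fast]=7≠0 swap→a[1]=7 → slow++,fast++
(s=2,f=3) a[fast]=0 → fast++
(s=2,f=4) a[fast]=9≠0 swap→a[2]=9 → slow++,fast++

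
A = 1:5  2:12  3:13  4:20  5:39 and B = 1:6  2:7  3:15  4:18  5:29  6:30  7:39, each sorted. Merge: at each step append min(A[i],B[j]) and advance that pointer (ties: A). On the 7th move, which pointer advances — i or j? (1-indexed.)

[i=1,j=1] A[i]=5<=B[j]=6 take 5 → i++
[i=2,j=1] A[i]=12>B[j]=6 take 6 → j++
[i=2,j=2] A[i]=12>B[j]=7 take 7 → j++
[i=2,j=3] A[i]=12<=B[j]=15 take 12 → i++
[i=3,j=3] A[i]=13<=B[j]=15 take 13 → i++
[i=4,j=3] A[i]=20>B[j]=15 take 15 → j++
[i=4,j=4] A[i]=20>B[j]=18 take 18 → j++

j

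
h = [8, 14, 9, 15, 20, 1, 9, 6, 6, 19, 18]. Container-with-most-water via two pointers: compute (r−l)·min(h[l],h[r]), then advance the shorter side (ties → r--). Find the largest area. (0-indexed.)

max area = 126

l=0 r=10: min(8,18)*10=80 best=80 *, l++
l=1 r=10: min(14,18)*9=126 best=126 *, l++
l=2 r=10: min(9,18)*8=72 best=126, l++
l=3 r=10: min(15,18)*7=105 best=126, l++
l=4 r=10: min(20,18)*6=108 best=126, r--
l=4 r=9: min(20,19)*5=95 best=126, r--
l=4 r=8: min(20,6)*4=24 best=126, r--
l=4 r=7: min(20,6)*3=18 best=126, r--
l=4 r=6: min(20,9)*2=18 best=126, r--
l=4 r=5: min(20,1)*1=1 best=126, r--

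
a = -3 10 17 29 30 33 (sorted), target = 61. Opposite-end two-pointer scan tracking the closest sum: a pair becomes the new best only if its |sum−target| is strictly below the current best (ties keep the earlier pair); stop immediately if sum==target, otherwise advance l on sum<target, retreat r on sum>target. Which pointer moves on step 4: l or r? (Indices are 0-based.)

r

[0,5] -3+33=30 d=31 * → l++
[1,5] 10+33=43 d=18 * → l++
[2,5] 17+33=50 d=11 * → l++
[3,5] 29+33=62 d=1 * → r--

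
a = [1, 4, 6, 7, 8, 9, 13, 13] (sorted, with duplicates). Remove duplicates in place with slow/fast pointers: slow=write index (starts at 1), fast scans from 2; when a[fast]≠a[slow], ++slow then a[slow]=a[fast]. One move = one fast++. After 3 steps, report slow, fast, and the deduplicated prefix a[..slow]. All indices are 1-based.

slow=1 fast=2: a[fast]=4≠a[slow]=1 write a[2]=4, slow++,fast++
slow=2 fast=3: a[fast]=6≠a[slow]=4 write a[3]=6, slow++,fast++
slow=3 fast=4: a[fast]=7≠a[slow]=6 write a[4]=7, slow++,fast++

slow=4, fast=5, prefix=[1, 4, 6, 7]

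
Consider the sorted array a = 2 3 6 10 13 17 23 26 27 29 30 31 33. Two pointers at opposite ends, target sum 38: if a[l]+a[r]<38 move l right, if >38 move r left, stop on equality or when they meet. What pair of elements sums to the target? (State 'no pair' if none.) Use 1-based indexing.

l=1 r=13: 2+33=35 <38, l++
l=2 r=13: 3+33=36 <38, l++
l=3 r=13: 6+33=39 >38, r--
l=3 r=12: 6+31=37 <38, l++
l=4 r=12: 10+31=41 >38, r--
l=4 r=11: 10+30=40 >38, r--
l=4 r=10: 10+29=39 >38, r--
l=4 r=9: 10+27=37 <38, l++
l=5 r=9: 13+27=40 >38, r--
l=5 r=8: 13+26=39 >38, r--
l=5 r=7: 13+23=36 <38, l++
l=6 r=7: 17+23=40 >38, r--

no pair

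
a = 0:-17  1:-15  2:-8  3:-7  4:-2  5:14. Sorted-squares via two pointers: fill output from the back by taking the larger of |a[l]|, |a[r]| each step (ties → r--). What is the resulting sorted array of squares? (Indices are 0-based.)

[4, 49, 64, 196, 225, 289]

l=0 r=5: |-17|>|14| out[5]=289, l++
l=1 r=5: |-15|>|14| out[4]=225, l++
l=2 r=5: |-8|<=|14| out[3]=196, r--
l=2 r=4: |-8|>|-2| out[2]=64, l++
l=3 r=4: |-7|>|-2| out[1]=49, l++
l=4 r=4: |-2|<=|-2| out[0]=4, r--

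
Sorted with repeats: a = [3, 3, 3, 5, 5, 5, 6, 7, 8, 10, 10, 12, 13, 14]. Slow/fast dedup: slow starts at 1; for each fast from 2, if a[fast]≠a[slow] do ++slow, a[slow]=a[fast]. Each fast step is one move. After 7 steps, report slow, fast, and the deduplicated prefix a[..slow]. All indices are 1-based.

slow=1 fast=2: a[fast]=3=a[slow] dup, fast++
slow=1 fast=3: a[fast]=3=a[slow] dup, fast++
slow=1 fast=4: a[fast]=5≠a[slow]=3 write a[2]=5, slow++,fast++
slow=2 fast=5: a[fast]=5=a[slow] dup, fast++
slow=2 fast=6: a[fast]=5=a[slow] dup, fast++
slow=2 fast=7: a[fast]=6≠a[slow]=5 write a[3]=6, slow++,fast++
slow=3 fast=8: a[fast]=7≠a[slow]=6 write a[4]=7, slow++,fast++

slow=4, fast=9, prefix=[3, 5, 6, 7]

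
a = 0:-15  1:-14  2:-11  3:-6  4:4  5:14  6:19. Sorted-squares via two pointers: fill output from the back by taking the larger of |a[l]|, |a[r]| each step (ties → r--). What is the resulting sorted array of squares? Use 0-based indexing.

[16, 36, 121, 196, 196, 225, 361]

[0,6] |-15|<=|19| out[6]=361 → r--
[0,5] |-15|>|14| out[5]=225 → l++
[1,5] |-14|<=|14| out[4]=196 → r--
[1,4] |-14|>|4| out[3]=196 → l++
[2,4] |-11|>|4| out[2]=121 → l++
[3,4] |-6|>|4| out[1]=36 → l++
[4,4] |4|<=|4| out[0]=16 → r--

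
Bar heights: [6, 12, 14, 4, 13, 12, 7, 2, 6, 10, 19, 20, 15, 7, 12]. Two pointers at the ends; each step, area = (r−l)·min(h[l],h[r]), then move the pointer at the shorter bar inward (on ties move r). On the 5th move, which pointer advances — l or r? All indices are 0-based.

l

[0,14] min(6,12)*14=84 best=84 * → l++
[1,14] min(12,12)*13=156 best=156 * → r--
[1,13] min(12,7)*12=84 best=156 → r--
[1,12] min(12,15)*11=132 best=156 → l++
[2,12] min(14,15)*10=140 best=156 → l++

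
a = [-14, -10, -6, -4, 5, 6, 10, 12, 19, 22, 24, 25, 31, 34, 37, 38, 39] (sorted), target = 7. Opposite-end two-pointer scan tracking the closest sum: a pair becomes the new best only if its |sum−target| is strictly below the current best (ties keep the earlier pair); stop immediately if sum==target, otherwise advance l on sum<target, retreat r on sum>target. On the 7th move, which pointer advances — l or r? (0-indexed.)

r

[0,16] -14+39=25 d=18 * → r--
[0,15] -14+38=24 d=17 * → r--
[0,14] -14+37=23 d=16 * → r--
[0,13] -14+34=20 d=13 * → r--
[0,12] -14+31=17 d=10 * → r--
[0,11] -14+25=11 d=4 * → r--
[0,10] -14+24=10 d=3 * → r--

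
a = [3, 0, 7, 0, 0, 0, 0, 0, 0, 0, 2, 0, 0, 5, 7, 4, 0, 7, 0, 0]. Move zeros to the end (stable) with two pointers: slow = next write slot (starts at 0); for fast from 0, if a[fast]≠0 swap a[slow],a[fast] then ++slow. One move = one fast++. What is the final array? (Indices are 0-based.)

slow=0 fast=0: a[fast]=3≠0 swap→a[0]=3, slow++,fast++
slow=1 fast=1: a[fast]=0, fast++
slow=1 fast=2: a[fast]=7≠0 swap→a[1]=7, slow++,fast++
slow=2 fast=3: a[fast]=0, fast++
slow=2 fast=4: a[fast]=0, fast++
slow=2 fast=5: a[fast]=0, fast++
slow=2 fast=6: a[fast]=0, fast++
slow=2 fast=7: a[fast]=0, fast++
slow=2 fast=8: a[fast]=0, fast++
slow=2 fast=9: a[fast]=0, fast++
slow=2 fast=10: a[fast]=2≠0 swap→a[2]=2, slow++,fast++
slow=3 fast=11: a[fast]=0, fast++
slow=3 fast=12: a[fast]=0, fast++
slow=3 fast=13: a[fast]=5≠0 swap→a[3]=5, slow++,fast++
slow=4 fast=14: a[fast]=7≠0 swap→a[4]=7, slow++,fast++
slow=5 fast=15: a[fast]=4≠0 swap→a[5]=4, slow++,fast++
slow=6 fast=16: a[fast]=0, fast++
slow=6 fast=17: a[fast]=7≠0 swap→a[6]=7, slow++,fast++
slow=7 fast=18: a[fast]=0, fast++
slow=7 fast=19: a[fast]=0, fast++

[3, 7, 2, 5, 7, 4, 7, 0, 0, 0, 0, 0, 0, 0, 0, 0, 0, 0, 0, 0]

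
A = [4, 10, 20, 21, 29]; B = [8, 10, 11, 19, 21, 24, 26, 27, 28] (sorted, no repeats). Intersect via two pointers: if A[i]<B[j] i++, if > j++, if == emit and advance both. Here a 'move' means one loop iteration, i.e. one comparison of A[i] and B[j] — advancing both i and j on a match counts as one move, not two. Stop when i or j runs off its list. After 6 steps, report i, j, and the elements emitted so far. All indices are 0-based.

[i=0,j=0] 4<8 → i++
[i=1,j=0] 10>8 → j++
[i=1,j=1] 10==10 emit → i++,j++
[i=2,j=2] 20>11 → j++
[i=2,j=3] 20>19 → j++
[i=2,j=4] 20<21 → i++

i=3, j=4, emitted=[10]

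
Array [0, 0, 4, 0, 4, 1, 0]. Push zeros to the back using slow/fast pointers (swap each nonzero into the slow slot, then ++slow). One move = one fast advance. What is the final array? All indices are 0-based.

slow=0 fast=0: a[fast]=0, fast++
slow=0 fast=1: a[fast]=0, fast++
slow=0 fast=2: a[fast]=4≠0 swap→a[0]=4, slow++,fast++
slow=1 fast=3: a[fast]=0, fast++
slow=1 fast=4: a[fast]=4≠0 swap→a[1]=4, slow++,fast++
slow=2 fast=5: a[fast]=1≠0 swap→a[2]=1, slow++,fast++
slow=3 fast=6: a[fast]=0, fast++

[4, 4, 1, 0, 0, 0, 0]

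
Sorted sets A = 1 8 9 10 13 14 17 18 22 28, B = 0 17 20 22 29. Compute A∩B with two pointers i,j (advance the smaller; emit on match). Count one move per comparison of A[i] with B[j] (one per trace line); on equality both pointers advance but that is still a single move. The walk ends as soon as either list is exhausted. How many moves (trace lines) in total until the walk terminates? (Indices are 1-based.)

[i=1,j=1] 1>0 → j++
[i=1,j=2] 1<17 → i++
[i=2,j=2] 8<17 → i++
[i=3,j=2] 9<17 → i++
[i=4,j=2] 10<17 → i++
[i=5,j=2] 13<17 → i++
[i=6,j=2] 14<17 → i++
[i=7,j=2] 17==17 emit → i++,j++
[i=8,j=3] 18<20 → i++
[i=9,j=3] 22>20 → j++
[i=9,j=4] 22==22 emit → i++,j++
[i=10,j=5] 28<29 → i++

12 moves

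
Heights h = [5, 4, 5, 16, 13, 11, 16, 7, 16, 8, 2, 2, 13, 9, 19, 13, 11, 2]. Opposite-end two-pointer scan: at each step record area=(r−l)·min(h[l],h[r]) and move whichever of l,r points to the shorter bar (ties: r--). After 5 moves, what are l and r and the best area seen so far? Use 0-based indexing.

l=3, r=15, best area=143

l=0 r=17: min(5,2)*17=34 best=34 *, r--
l=0 r=16: min(5,11)*16=80 best=80 *, l++
l=1 r=16: min(4,11)*15=60 best=80, l++
l=2 r=16: min(5,11)*14=70 best=80, l++
l=3 r=16: min(16,11)*13=143 best=143 *, r--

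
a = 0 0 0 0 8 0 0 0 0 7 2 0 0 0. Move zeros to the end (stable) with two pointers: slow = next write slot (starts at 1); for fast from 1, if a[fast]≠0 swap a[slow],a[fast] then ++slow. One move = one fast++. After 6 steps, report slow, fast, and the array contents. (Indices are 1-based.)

slow=2, fast=7, a=[8, 0, 0, 0, 0, 0, 0, 0, 0, 7, 2, 0, 0, 0]

(s=1,f=1) a[fast]=0 → fast++
(s=1,f=2) a[fast]=0 → fast++
(s=1,f=3) a[fast]=0 → fast++
(s=1,f=4) a[fast]=0 → fast++
(s=1,f=5) a[fast]=8≠0 swap→a[1]=8 → slow++,fast++
(s=2,f=6) a[fast]=0 → fast++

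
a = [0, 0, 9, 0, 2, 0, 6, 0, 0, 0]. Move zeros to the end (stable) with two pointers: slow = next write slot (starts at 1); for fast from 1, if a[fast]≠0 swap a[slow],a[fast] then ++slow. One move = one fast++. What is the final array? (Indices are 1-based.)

slow=1 fast=1: a[fast]=0, fast++
slow=1 fast=2: a[fast]=0, fast++
slow=1 fast=3: a[fast]=9≠0 swap→a[1]=9, slow++,fast++
slow=2 fast=4: a[fast]=0, fast++
slow=2 fast=5: a[fast]=2≠0 swap→a[2]=2, slow++,fast++
slow=3 fast=6: a[fast]=0, fast++
slow=3 fast=7: a[fast]=6≠0 swap→a[3]=6, slow++,fast++
slow=4 fast=8: a[fast]=0, fast++
slow=4 fast=9: a[fast]=0, fast++
slow=4 fast=10: a[fast]=0, fast++

[9, 2, 6, 0, 0, 0, 0, 0, 0, 0]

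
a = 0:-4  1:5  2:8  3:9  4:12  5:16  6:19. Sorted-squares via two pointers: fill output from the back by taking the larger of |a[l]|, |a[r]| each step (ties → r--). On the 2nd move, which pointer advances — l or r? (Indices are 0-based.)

l=0 r=6: |-4|<=|19| out[6]=361, r--
l=0 r=5: |-4|<=|16| out[5]=256, r--

r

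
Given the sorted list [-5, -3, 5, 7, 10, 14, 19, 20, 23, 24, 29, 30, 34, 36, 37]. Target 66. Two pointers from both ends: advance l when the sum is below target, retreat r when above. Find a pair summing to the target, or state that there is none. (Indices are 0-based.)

[0,14] -5+37=32 <66 → l++
[1,14] -3+37=34 <66 → l++
[2,14] 5+37=42 <66 → l++
[3,14] 7+37=44 <66 → l++
[4,14] 10+37=47 <66 → l++
[5,14] 14+37=51 <66 → l++
[6,14] 19+37=56 <66 → l++
[7,14] 20+37=57 <66 → l++
[8,14] 23+37=60 <66 → l++
[9,14] 24+37=61 <66 → l++
[10,14] 29+37=66 → found

(29, 37)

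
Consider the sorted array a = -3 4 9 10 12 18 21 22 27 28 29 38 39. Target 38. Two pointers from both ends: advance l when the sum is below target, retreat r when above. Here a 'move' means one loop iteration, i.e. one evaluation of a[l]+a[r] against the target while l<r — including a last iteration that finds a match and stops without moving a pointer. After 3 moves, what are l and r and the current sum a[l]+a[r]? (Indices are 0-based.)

l=1, r=10, sum=33

[0,12] -3+39=36 <38 → l++
[1,12] 4+39=43 >38 → r--
[1,11] 4+38=42 >38 → r--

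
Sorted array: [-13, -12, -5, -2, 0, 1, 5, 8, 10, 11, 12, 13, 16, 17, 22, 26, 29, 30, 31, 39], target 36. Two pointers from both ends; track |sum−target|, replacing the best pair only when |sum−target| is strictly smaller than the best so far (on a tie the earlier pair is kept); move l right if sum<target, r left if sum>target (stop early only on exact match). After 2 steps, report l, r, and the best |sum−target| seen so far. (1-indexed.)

l=3, r=20, best |Δ|=9

[1,20] -13+39=26 d=10 * → l++
[2,20] -12+39=27 d=9 * → l++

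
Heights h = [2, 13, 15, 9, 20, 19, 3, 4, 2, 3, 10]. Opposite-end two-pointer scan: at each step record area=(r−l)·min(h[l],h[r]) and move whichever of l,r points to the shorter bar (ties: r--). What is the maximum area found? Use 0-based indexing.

[0,10] min(2,10)*10=20 best=20 * → l++
[1,10] min(13,10)*9=90 best=90 * → r--
[1,9] min(13,3)*8=24 best=90 → r--
[1,8] min(13,2)*7=14 best=90 → r--
[1,7] min(13,4)*6=24 best=90 → r--
[1,6] min(13,3)*5=15 best=90 → r--
[1,5] min(13,19)*4=52 best=90 → l++
[2,5] min(15,19)*3=45 best=90 → l++
[3,5] min(9,19)*2=18 best=90 → l++
[4,5] min(20,19)*1=19 best=90 → r--

max area = 90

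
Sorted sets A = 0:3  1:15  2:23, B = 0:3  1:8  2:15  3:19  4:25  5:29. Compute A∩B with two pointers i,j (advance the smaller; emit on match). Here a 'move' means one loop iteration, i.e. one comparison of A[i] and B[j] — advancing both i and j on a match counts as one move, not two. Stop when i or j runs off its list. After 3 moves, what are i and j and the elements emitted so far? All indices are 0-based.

[i=0,j=0] 3==3 emit → i++,j++
[i=1,j=1] 15>8 → j++
[i=1,j=2] 15==15 emit → i++,j++

i=2, j=3, emitted=[3, 15]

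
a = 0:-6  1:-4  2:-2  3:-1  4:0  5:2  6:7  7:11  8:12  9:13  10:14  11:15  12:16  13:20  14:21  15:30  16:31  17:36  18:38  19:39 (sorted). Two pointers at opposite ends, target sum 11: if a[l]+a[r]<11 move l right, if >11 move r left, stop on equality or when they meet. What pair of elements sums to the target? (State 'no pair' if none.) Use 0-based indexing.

(-4, 15)

[0,19] -6+39=33 >11 → r--
[0,18] -6+38=32 >11 → r--
[0,17] -6+36=30 >11 → r--
[0,16] -6+31=25 >11 → r--
[0,15] -6+30=24 >11 → r--
[0,14] -6+21=15 >11 → r--
[0,13] -6+20=14 >11 → r--
[0,12] -6+16=10 <11 → l++
[1,12] -4+16=12 >11 → r--
[1,11] -4+15=11 → found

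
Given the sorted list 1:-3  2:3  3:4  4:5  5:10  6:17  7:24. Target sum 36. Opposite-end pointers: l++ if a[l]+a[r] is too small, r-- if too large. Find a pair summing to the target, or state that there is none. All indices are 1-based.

l=1 r=7: -3+24=21 <36, l++
l=2 r=7: 3+24=27 <36, l++
l=3 r=7: 4+24=28 <36, l++
l=4 r=7: 5+24=29 <36, l++
l=5 r=7: 10+24=34 <36, l++
l=6 r=7: 17+24=41 >36, r--

no pair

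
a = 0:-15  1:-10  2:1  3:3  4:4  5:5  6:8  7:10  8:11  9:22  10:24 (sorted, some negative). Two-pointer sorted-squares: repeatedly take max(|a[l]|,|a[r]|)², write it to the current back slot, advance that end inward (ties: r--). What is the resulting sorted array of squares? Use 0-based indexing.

[0,10] |-15|<=|24| out[10]=576 → r--
[0,9] |-15|<=|22| out[9]=484 → r--
[0,8] |-15|>|11| out[8]=225 → l++
[1,8] |-10|<=|11| out[7]=121 → r--
[1,7] |-10|<=|10| out[6]=100 → r--
[1,6] |-10|>|8| out[5]=100 → l++
[2,6] |1|<=|8| out[4]=64 → r--
[2,5] |1|<=|5| out[3]=25 → r--
[2,4] |1|<=|4| out[2]=16 → r--
[2,3] |1|<=|3| out[1]=9 → r--
[2,2] |1|<=|1| out[0]=1 → r--

[1, 9, 16, 25, 64, 100, 100, 121, 225, 484, 576]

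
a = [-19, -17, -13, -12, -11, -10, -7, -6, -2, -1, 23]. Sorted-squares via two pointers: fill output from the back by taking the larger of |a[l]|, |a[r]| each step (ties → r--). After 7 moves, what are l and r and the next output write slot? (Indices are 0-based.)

l=6, r=9, next write slot=3

l=0 r=10: |-19|<=|23| out[10]=529, r--
l=0 r=9: |-19|>|-1| out[9]=361, l++
l=1 r=9: |-17|>|-1| out[8]=289, l++
l=2 r=9: |-13|>|-1| out[7]=169, l++
l=3 r=9: |-12|>|-1| out[6]=144, l++
l=4 r=9: |-11|>|-1| out[5]=121, l++
l=5 r=9: |-10|>|-1| out[4]=100, l++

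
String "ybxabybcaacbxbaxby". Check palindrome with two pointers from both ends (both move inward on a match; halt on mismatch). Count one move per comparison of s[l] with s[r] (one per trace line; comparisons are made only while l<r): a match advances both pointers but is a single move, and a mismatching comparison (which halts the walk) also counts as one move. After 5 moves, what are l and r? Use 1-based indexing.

l=1 r=18: 'y'=='y', l++,r--
l=2 r=17: 'b'=='b', l++,r--
l=3 r=16: 'x'=='x', l++,r--
l=4 r=15: 'a'=='a', l++,r--
l=5 r=14: 'b'=='b', l++,r--

l=6, r=13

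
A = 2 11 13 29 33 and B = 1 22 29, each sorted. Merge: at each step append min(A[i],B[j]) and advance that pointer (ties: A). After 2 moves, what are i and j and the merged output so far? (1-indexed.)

[i=1,j=1] A[i]=2>B[j]=1 take 1 → j++
[i=1,j=2] A[i]=2<=B[j]=22 take 2 → i++

i=2, j=2, merged so far=[1, 2]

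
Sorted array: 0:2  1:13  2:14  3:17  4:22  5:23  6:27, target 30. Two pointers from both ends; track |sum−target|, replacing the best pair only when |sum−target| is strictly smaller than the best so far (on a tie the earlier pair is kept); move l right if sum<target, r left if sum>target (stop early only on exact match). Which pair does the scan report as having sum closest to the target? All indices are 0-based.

[0,6] 2+27=29 d=1 * → l++
[1,6] 13+27=40 d=10 → r--
[1,5] 13+23=36 d=6 → r--
[1,4] 13+22=35 d=5 → r--
[1,3] 13+17=30 d=0 * → stop

pair (13, 17) with sum 30 (|Δ|=0)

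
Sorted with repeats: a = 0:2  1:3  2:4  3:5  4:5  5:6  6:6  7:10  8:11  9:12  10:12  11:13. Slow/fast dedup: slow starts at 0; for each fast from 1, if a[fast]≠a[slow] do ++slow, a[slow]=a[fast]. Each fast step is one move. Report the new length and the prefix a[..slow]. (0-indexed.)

(s=0,f=1) a[fast]=3≠a[slow]=2 write a[1]=3 → slow++,fast++
(s=1,f=2) a[fast]=4≠a[slow]=3 write a[2]=4 → slow++,fast++
(s=2,f=3) a[fast]=5≠a[slow]=4 write a[3]=5 → slow++,fast++
(s=3,f=4) a[fast]=5=a[slow] dup → fast++
(s=3,f=5) a[fast]=6≠a[slow]=5 write a[4]=6 → slow++,fast++
(s=4,f=6) a[fast]=6=a[slow] dup → fast++
(s=4,f=7) a[fast]=10≠a[slow]=6 write a[5]=10 → slow++,fast++
(s=5,f=8) a[fast]=11≠a[slow]=10 write a[6]=11 → slow++,fast++
(s=6,f=9) a[fast]=12≠a[slow]=11 write a[7]=12 → slow++,fast++
(s=7,f=10) a[fast]=12=a[slow] dup → fast++
(s=7,f=11) a[fast]=13≠a[slow]=12 write a[8]=13 → slow++,fast++

length 9; prefix = [2, 3, 4, 5, 6, 10, 11, 12, 13]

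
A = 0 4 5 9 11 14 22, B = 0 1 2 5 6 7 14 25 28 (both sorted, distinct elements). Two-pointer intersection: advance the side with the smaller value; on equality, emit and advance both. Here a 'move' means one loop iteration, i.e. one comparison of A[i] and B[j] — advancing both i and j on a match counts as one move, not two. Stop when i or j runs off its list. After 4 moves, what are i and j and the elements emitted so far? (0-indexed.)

i=0 j=0: 0==0 emit, i++,j++
i=1 j=1: 4>1, j++
i=1 j=2: 4>2, j++
i=1 j=3: 4<5, i++

i=2, j=3, emitted=[0]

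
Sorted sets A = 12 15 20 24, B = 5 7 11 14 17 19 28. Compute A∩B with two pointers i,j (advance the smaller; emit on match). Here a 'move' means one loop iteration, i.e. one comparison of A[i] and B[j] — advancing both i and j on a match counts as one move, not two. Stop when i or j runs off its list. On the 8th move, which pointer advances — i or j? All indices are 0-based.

[i=0,j=0] 12>5 → j++
[i=0,j=1] 12>7 → j++
[i=0,j=2] 12>11 → j++
[i=0,j=3] 12<14 → i++
[i=1,j=3] 15>14 → j++
[i=1,j=4] 15<17 → i++
[i=2,j=4] 20>17 → j++
[i=2,j=5] 20>19 → j++

j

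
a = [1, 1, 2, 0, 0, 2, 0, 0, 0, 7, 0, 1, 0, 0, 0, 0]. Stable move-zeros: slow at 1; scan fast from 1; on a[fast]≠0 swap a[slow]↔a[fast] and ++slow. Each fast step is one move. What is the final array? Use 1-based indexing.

(s=1,f=1) a[fast]=1≠0 swap→a[1]=1 → slow++,fast++
(s=2,f=2) a[fast]=1≠0 swap→a[2]=1 → slow++,fast++
(s=3,f=3) a[fast]=2≠0 swap→a[3]=2 → slow++,fast++
(s=4,f=4) a[fast]=0 → fast++
(s=4,f=5) a[fast]=0 → fast++
(s=4,f=6) a[fast]=2≠0 swap→a[4]=2 → slow++,fast++
(s=5,f=7) a[fast]=0 → fast++
(s=5,f=8) a[fast]=0 → fast++
(s=5,f=9) a[fast]=0 → fast++
(s=5,f=10) a[fast]=7≠0 swap→a[5]=7 → slow++,fast++
(s=6,f=11) a[fast]=0 → fast++
(s=6,f=12) a[fast]=1≠0 swap→a[6]=1 → slow++,fast++
(s=7,f=13) a[fast]=0 → fast++
(s=7,f=14) a[fast]=0 → fast++
(s=7,f=15) a[fast]=0 → fast++
(s=7,f=16) a[fast]=0 → fast++

[1, 1, 2, 2, 7, 1, 0, 0, 0, 0, 0, 0, 0, 0, 0, 0]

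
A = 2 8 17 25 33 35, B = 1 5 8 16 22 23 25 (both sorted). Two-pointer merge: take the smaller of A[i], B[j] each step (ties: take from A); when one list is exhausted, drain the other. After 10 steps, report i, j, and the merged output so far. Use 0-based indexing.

i=0 j=0: A[i]=2>B[j]=1 take 1, j++
i=0 j=1: A[i]=2<=B[j]=5 take 2, i++
i=1 j=1: A[i]=8>B[j]=5 take 5, j++
i=1 j=2: A[i]=8<=B[j]=8 take 8, i++
i=2 j=2: A[i]=17>B[j]=8 take 8, j++
i=2 j=3: A[i]=17>B[j]=16 take 16, j++
i=2 j=4: A[i]=17<=B[j]=22 take 17, i++
i=3 j=4: A[i]=25>B[j]=22 take 22, j++
i=3 j=5: A[i]=25>B[j]=23 take 23, j++
i=3 j=6: A[i]=25<=B[j]=25 take 25, i++

i=4, j=6, merged so far=[1, 2, 5, 8, 8, 16, 17, 22, 23, 25]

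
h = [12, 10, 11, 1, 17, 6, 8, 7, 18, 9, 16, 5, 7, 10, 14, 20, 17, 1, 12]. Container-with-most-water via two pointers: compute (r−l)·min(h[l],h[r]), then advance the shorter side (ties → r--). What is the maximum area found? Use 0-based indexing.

max area = 216

l=0 r=18: min(12,12)*18=216 best=216 *, r--
l=0 r=17: min(12,1)*17=17 best=216, r--
l=0 r=16: min(12,17)*16=192 best=216, l++
l=1 r=16: min(10,17)*15=150 best=216, l++
l=2 r=16: min(11,17)*14=154 best=216, l++
l=3 r=16: min(1,17)*13=13 best=216, l++
l=4 r=16: min(17,17)*12=204 best=216, r--
l=4 r=15: min(17,20)*11=187 best=216, l++
l=5 r=15: min(6,20)*10=60 best=216, l++
l=6 r=15: min(8,20)*9=72 best=216, l++
l=7 r=15: min(7,20)*8=56 best=216, l++
l=8 r=15: min(18,20)*7=126 best=216, l++
l=9 r=15: min(9,20)*6=54 best=216, l++
l=10 r=15: min(16,20)*5=80 best=216, l++
l=11 r=15: min(5,20)*4=20 best=216, l++
l=12 r=15: min(7,20)*3=21 best=216, l++
l=13 r=15: min(10,20)*2=20 best=216, l++
l=14 r=15: min(14,20)*1=14 best=216, l++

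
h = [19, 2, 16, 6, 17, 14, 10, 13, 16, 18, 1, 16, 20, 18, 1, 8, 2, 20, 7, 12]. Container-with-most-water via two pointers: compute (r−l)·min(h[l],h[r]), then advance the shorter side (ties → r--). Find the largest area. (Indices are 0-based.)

max area = 323

l=0 r=19: min(19,12)*19=228 best=228 *, r--
l=0 r=18: min(19,7)*18=126 best=228, r--
l=0 r=17: min(19,20)*17=323 best=323 *, l++
l=1 r=17: min(2,20)*16=32 best=323, l++
l=2 r=17: min(16,20)*15=240 best=323, l++
l=3 r=17: min(6,20)*14=84 best=323, l++
l=4 r=17: min(17,20)*13=221 best=323, l++
l=5 r=17: min(14,20)*12=168 best=323, l++
l=6 r=17: min(10,20)*11=110 best=323, l++
l=7 r=17: min(13,20)*10=130 best=323, l++
l=8 r=17: min(16,20)*9=144 best=323, l++
l=9 r=17: min(18,20)*8=144 best=323, l++
l=10 r=17: min(1,20)*7=7 best=323, l++
l=11 r=17: min(16,20)*6=96 best=323, l++
l=12 r=17: min(20,20)*5=100 best=323, r--
l=12 r=16: min(20,2)*4=8 best=323, r--
l=12 r=15: min(20,8)*3=24 best=323, r--
l=12 r=14: min(20,1)*2=2 best=323, r--
l=12 r=13: min(20,18)*1=18 best=323, r--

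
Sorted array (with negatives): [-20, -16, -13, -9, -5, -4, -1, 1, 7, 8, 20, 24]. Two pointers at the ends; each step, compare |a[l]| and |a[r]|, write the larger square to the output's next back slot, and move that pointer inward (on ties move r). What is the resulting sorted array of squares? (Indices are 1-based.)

[1,12] |-20|<=|24| out[12]=576 → r--
[1,11] |-20|<=|20| out[11]=400 → r--
[1,10] |-20|>|8| out[10]=400 → l++
[2,10] |-16|>|8| out[9]=256 → l++
[3,10] |-13|>|8| out[8]=169 → l++
[4,10] |-9|>|8| out[7]=81 → l++
[5,10] |-5|<=|8| out[6]=64 → r--
[5,9] |-5|<=|7| out[5]=49 → r--
[5,8] |-5|>|1| out[4]=25 → l++
[6,8] |-4|>|1| out[3]=16 → l++
[7,8] |-1|<=|1| out[2]=1 → r--
[7,7] |-1|<=|-1| out[1]=1 → r--

[1, 1, 16, 25, 49, 64, 81, 169, 256, 400, 400, 576]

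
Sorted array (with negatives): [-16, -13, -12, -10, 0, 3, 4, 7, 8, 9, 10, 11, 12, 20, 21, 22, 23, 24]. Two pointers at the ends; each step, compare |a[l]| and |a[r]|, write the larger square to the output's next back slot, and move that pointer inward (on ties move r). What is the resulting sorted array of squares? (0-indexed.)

[0, 9, 16, 49, 64, 81, 100, 100, 121, 144, 144, 169, 256, 400, 441, 484, 529, 576]

[0,17] |-16|<=|24| out[17]=576 → r--
[0,16] |-16|<=|23| out[16]=529 → r--
[0,15] |-16|<=|22| out[15]=484 → r--
[0,14] |-16|<=|21| out[14]=441 → r--
[0,13] |-16|<=|20| out[13]=400 → r--
[0,12] |-16|>|12| out[12]=256 → l++
[1,12] |-13|>|12| out[11]=169 → l++
[2,12] |-12|<=|12| out[10]=144 → r--
[2,11] |-12|>|11| out[9]=144 → l++
[3,11] |-10|<=|11| out[8]=121 → r--
[3,10] |-10|<=|10| out[7]=100 → r--
[3,9] |-10|>|9| out[6]=100 → l++
[4,9] |0|<=|9| out[5]=81 → r--
[4,8] |0|<=|8| out[4]=64 → r--
[4,7] |0|<=|7| out[3]=49 → r--
[4,6] |0|<=|4| out[2]=16 → r--
[4,5] |0|<=|3| out[1]=9 → r--
[4,4] |0|<=|0| out[0]=0 → r--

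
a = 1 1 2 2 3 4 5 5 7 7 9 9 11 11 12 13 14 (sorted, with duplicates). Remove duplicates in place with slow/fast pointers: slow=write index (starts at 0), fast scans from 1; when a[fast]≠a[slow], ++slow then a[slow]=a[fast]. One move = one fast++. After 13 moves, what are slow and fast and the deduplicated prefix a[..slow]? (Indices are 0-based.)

(s=0,f=1) a[fast]=1=a[slow] dup → fast++
(s=0,f=2) a[fast]=2≠a[slow]=1 write a[1]=2 → slow++,fast++
(s=1,f=3) a[fast]=2=a[slow] dup → fast++
(s=1,f=4) a[fast]=3≠a[slow]=2 write a[2]=3 → slow++,fast++
(s=2,f=5) a[fast]=4≠a[slow]=3 write a[3]=4 → slow++,fast++
(s=3,f=6) a[fast]=5≠a[slow]=4 write a[4]=5 → slow++,fast++
(s=4,f=7) a[fast]=5=a[slow] dup → fast++
(s=4,f=8) a[fast]=7≠a[slow]=5 write a[5]=7 → slow++,fast++
(s=5,f=9) a[fast]=7=a[slow] dup → fast++
(s=5,f=10) a[fast]=9≠a[slow]=7 write a[6]=9 → slow++,fast++
(s=6,f=11) a[fast]=9=a[slow] dup → fast++
(s=6,f=12) a[fast]=11≠a[slow]=9 write a[7]=11 → slow++,fast++
(s=7,f=13) a[fast]=11=a[slow] dup → fast++

slow=7, fast=14, prefix=[1, 2, 3, 4, 5, 7, 9, 11]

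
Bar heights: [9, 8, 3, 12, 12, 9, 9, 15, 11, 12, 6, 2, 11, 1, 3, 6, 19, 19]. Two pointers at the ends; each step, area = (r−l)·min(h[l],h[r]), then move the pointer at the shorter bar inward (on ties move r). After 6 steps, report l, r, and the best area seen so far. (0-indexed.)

[0,17] min(9,19)*17=153 best=153 * → l++
[1,17] min(8,19)*16=128 best=153 → l++
[2,17] min(3,19)*15=45 best=153 → l++
[3,17] min(12,19)*14=168 best=168 * → l++
[4,17] min(12,19)*13=156 best=168 → l++
[5,17] min(9,19)*12=108 best=168 → l++

l=6, r=17, best area=168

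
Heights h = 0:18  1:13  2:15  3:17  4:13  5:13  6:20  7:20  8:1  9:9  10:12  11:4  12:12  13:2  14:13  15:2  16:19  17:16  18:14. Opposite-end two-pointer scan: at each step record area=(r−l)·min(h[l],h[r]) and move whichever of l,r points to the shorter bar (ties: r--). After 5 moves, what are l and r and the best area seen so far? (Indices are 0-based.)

l=3, r=16, best area=288

[0,18] min(18,14)*18=252 best=252 * → r--
[0,17] min(18,16)*17=272 best=272 * → r--
[0,16] min(18,19)*16=288 best=288 * → l++
[1,16] min(13,19)*15=195 best=288 → l++
[2,16] min(15,19)*14=210 best=288 → l++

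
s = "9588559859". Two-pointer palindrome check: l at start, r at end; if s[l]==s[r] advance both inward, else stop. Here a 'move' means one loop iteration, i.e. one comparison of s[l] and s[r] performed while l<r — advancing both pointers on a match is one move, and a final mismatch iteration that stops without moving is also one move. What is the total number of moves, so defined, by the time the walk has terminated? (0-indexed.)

l=0 r=9: '9'=='9', l++,r--
l=1 r=8: '5'=='5', l++,r--
l=2 r=7: '8'=='8', l++,r--
l=3 r=6: '8'!='9', stop

4 moves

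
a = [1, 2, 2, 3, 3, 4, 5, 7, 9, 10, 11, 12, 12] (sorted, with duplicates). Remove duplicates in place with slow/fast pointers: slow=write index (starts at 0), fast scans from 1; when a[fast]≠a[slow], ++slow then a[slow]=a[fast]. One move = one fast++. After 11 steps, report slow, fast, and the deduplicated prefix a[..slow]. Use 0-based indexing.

slow=9, fast=12, prefix=[1, 2, 3, 4, 5, 7, 9, 10, 11, 12]

slow=0 fast=1: a[fast]=2≠a[slow]=1 write a[1]=2, slow++,fast++
slow=1 fast=2: a[fast]=2=a[slow] dup, fast++
slow=1 fast=3: a[fast]=3≠a[slow]=2 write a[2]=3, slow++,fast++
slow=2 fast=4: a[fast]=3=a[slow] dup, fast++
slow=2 fast=5: a[fast]=4≠a[slow]=3 write a[3]=4, slow++,fast++
slow=3 fast=6: a[fast]=5≠a[slow]=4 write a[4]=5, slow++,fast++
slow=4 fast=7: a[fast]=7≠a[slow]=5 write a[5]=7, slow++,fast++
slow=5 fast=8: a[fast]=9≠a[slow]=7 write a[6]=9, slow++,fast++
slow=6 fast=9: a[fast]=10≠a[slow]=9 write a[7]=10, slow++,fast++
slow=7 fast=10: a[fast]=11≠a[slow]=10 write a[8]=11, slow++,fast++
slow=8 fast=11: a[fast]=12≠a[slow]=11 write a[9]=12, slow++,fast++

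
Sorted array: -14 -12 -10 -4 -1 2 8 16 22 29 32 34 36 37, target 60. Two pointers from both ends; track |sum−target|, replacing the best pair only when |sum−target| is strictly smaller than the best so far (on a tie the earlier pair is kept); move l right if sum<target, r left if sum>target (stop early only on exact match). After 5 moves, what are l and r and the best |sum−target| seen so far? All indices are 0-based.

l=5, r=13, best |Δ|=24

l=0 r=13: -14+37=23 d=37 *, l++
l=1 r=13: -12+37=25 d=35 *, l++
l=2 r=13: -10+37=27 d=33 *, l++
l=3 r=13: -4+37=33 d=27 *, l++
l=4 r=13: -1+37=36 d=24 *, l++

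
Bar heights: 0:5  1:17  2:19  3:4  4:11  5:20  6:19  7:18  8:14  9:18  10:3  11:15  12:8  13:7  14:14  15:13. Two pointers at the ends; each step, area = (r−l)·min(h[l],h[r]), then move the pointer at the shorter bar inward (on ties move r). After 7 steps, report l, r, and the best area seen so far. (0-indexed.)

l=1, r=9, best area=182

[0,15] min(5,13)*15=75 best=75 * → l++
[1,15] min(17,13)*14=182 best=182 * → r--
[1,14] min(17,14)*13=182 best=182 → r--
[1,13] min(17,7)*12=84 best=182 → r--
[1,12] min(17,8)*11=88 best=182 → r--
[1,11] min(17,15)*10=150 best=182 → r--
[1,10] min(17,3)*9=27 best=182 → r--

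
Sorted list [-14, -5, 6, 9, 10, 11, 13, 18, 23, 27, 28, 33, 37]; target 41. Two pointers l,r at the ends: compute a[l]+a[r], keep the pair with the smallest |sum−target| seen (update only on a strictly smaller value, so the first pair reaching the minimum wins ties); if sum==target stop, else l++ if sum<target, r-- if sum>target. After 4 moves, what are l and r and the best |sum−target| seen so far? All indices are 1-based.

l=4, r=12, best |Δ|=2

l=1 r=13: -14+37=23 d=18 *, l++
l=2 r=13: -5+37=32 d=9 *, l++
l=3 r=13: 6+37=43 d=2 *, r--
l=3 r=12: 6+33=39 d=2, l++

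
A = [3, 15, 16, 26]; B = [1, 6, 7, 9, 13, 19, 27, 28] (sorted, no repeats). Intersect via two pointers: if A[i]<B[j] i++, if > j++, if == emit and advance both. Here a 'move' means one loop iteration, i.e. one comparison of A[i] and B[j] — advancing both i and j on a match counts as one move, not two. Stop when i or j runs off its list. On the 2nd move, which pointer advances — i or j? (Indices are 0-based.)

i=0 j=0: 3>1, j++
i=0 j=1: 3<6, i++

i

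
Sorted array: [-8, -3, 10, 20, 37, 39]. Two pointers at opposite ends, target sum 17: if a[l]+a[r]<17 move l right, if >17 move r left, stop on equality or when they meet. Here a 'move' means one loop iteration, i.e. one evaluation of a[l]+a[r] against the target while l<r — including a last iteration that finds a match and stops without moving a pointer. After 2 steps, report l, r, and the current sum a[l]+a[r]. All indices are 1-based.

l=1, r=4, sum=12

[1,6] -8+39=31 >17 → r--
[1,5] -8+37=29 >17 → r--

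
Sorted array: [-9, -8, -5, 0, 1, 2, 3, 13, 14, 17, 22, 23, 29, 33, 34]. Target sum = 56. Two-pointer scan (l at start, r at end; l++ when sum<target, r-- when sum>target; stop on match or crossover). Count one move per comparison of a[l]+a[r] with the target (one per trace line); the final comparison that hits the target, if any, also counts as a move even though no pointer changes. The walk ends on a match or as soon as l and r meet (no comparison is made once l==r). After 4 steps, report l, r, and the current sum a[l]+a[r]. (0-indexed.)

l=4, r=14, sum=35

[0,14] -9+34=25 <56 → l++
[1,14] -8+34=26 <56 → l++
[2,14] -5+34=29 <56 → l++
[3,14] 0+34=34 <56 → l++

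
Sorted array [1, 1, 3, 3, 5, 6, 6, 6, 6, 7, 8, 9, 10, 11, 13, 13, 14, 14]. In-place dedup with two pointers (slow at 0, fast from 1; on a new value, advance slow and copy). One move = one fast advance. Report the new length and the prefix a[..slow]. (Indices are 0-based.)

length 11; prefix = [1, 3, 5, 6, 7, 8, 9, 10, 11, 13, 14]

(s=0,f=1) a[fast]=1=a[slow] dup → fast++
(s=0,f=2) a[fast]=3≠a[slow]=1 write a[1]=3 → slow++,fast++
(s=1,f=3) a[fast]=3=a[slow] dup → fast++
(s=1,f=4) a[fast]=5≠a[slow]=3 write a[2]=5 → slow++,fast++
(s=2,f=5) a[fast]=6≠a[slow]=5 write a[3]=6 → slow++,fast++
(s=3,f=6) a[fast]=6=a[slow] dup → fast++
(s=3,f=7) a[fast]=6=a[slow] dup → fast++
(s=3,f=8) a[fast]=6=a[slow] dup → fast++
(s=3,f=9) a[fast]=7≠a[slow]=6 write a[4]=7 → slow++,fast++
(s=4,f=10) a[fast]=8≠a[slow]=7 write a[5]=8 → slow++,fast++
(s=5,f=11) a[fast]=9≠a[slow]=8 write a[6]=9 → slow++,fast++
(s=6,f=12) a[fast]=10≠a[slow]=9 write a[7]=10 → slow++,fast++
(s=7,f=13) a[fast]=11≠a[slow]=10 write a[8]=11 → slow++,fast++
(s=8,f=14) a[fast]=13≠a[slow]=11 write a[9]=13 → slow++,fast++
(s=9,f=15) a[fast]=13=a[slow] dup → fast++
(s=9,f=16) a[fast]=14≠a[slow]=13 write a[10]=14 → slow++,fast++
(s=10,f=17) a[fast]=14=a[slow] dup → fast++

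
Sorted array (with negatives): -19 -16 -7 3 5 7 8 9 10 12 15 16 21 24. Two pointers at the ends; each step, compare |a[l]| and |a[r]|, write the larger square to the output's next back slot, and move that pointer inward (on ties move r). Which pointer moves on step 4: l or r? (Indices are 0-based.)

l=0 r=13: |-19|<=|24| out[13]=576, r--
l=0 r=12: |-19|<=|21| out[12]=441, r--
l=0 r=11: |-19|>|16| out[11]=361, l++
l=1 r=11: |-16|<=|16| out[10]=256, r--

r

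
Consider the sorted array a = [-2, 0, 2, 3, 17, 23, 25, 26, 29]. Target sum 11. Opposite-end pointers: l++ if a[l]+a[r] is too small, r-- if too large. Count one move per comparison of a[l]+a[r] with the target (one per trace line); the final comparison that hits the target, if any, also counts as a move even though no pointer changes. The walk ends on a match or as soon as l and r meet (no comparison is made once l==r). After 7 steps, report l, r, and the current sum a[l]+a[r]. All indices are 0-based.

[0,8] -2+29=27 >11 → r--
[0,7] -2+26=24 >11 → r--
[0,6] -2+25=23 >11 → r--
[0,5] -2+23=21 >11 → r--
[0,4] -2+17=15 >11 → r--
[0,3] -2+3=1 <11 → l++
[1,3] 0+3=3 <11 → l++

l=2, r=3, sum=5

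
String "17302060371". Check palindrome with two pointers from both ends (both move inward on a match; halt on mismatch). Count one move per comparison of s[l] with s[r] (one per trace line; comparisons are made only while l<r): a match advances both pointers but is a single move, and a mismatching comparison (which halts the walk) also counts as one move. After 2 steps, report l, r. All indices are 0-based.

l=2, r=8

l=0 r=10: '1'=='1', l++,r--
l=1 r=9: '7'=='7', l++,r--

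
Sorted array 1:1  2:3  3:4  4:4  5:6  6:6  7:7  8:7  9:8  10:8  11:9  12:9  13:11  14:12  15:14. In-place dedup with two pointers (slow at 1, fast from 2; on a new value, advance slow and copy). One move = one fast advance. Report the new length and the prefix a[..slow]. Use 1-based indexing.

slow=1 fast=2: a[fast]=3≠a[slow]=1 write a[2]=3, slow++,fast++
slow=2 fast=3: a[fast]=4≠a[slow]=3 write a[3]=4, slow++,fast++
slow=3 fast=4: a[fast]=4=a[slow] dup, fast++
slow=3 fast=5: a[fast]=6≠a[slow]=4 write a[4]=6, slow++,fast++
slow=4 fast=6: a[fast]=6=a[slow] dup, fast++
slow=4 fast=7: a[fast]=7≠a[slow]=6 write a[5]=7, slow++,fast++
slow=5 fast=8: a[fast]=7=a[slow] dup, fast++
slow=5 fast=9: a[fast]=8≠a[slow]=7 write a[6]=8, slow++,fast++
slow=6 fast=10: a[fast]=8=a[slow] dup, fast++
slow=6 fast=11: a[fast]=9≠a[slow]=8 write a[7]=9, slow++,fast++
slow=7 fast=12: a[fast]=9=a[slow] dup, fast++
slow=7 fast=13: a[fast]=11≠a[slow]=9 write a[8]=11, slow++,fast++
slow=8 fast=14: a[fast]=12≠a[slow]=11 write a[9]=12, slow++,fast++
slow=9 fast=15: a[fast]=14≠a[slow]=12 write a[10]=14, slow++,fast++

length 10; prefix = [1, 3, 4, 6, 7, 8, 9, 11, 12, 14]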